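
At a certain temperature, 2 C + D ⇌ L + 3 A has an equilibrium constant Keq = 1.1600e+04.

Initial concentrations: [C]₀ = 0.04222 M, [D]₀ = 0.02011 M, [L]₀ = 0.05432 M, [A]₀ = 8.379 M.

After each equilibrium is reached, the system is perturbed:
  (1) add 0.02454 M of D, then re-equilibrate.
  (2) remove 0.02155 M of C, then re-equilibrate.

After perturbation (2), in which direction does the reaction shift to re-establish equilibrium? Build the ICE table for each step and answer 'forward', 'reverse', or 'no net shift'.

Direction: reverse

Q₀ = 8.9143e+05 vs Keq = 1.1600e+04 ⇒ Q>K, reverse
Step 1:
                  C         D         L         A
  Initial   0.04222   0.02011   0.05432     8.379
  Change    0.07561    0.0378   -0.0378   -0.1134
  Equil      0.1178   0.05791   0.01652     8.266
  solve Keq expr → x = -0.0378; check Q = 1.1600e+04
Then add 0.02454 M of D.
Step 2:
                  C         D         L         A
  Initial    0.1178   0.08245   0.01652     8.266
  Change  -0.006828 -0.003414  0.003414   0.01024
  Equil       0.111   0.07904   0.01993     8.276
  solve Keq expr → x = 0.003414; check Q = 1.1600e+04
Then remove 0.02155 M of C.
Step 3:
                  C         D         L         A
  Initial   0.08945   0.07904   0.01993     8.276
  Change   0.007703  0.003851 -0.003851  -0.01155
  Equil     0.09715   0.08289   0.01608     8.264
  solve Keq expr → x = -0.003851; check Q = 1.1600e+04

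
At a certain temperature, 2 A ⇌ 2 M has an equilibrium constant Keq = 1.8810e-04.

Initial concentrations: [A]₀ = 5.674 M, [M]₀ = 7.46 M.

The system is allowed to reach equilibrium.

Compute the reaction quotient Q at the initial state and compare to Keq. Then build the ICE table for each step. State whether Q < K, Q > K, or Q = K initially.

Q₀ = 1.729 vs Keq = 1.8810e-04 ⇒ Q>K, reverse
Step 1:
                  A         M
  I           5.674      7.46
  C           7.282    -7.282
  E           12.96    0.1777
  solve Keq expr → x = -3.641; check Q = 1.8810e-04

Q₀ = 1.729; Q > K (proceeds reverse)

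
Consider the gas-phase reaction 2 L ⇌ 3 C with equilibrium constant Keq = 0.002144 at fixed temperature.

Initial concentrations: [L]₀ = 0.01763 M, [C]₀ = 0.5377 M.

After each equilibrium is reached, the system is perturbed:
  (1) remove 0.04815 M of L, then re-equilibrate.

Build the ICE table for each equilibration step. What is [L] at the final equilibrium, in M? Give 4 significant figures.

[L]_eq = 0.2903 M

Q₀ = 500.2 vs Keq = 0.002144 ⇒ Q>K, reverse
Step 1:
                    L           C
  Initial     0.01763      0.5377
  Change        0.317     -0.4755
  Equil        0.3347     0.06216
  solve Keq expr → x = -0.1585; check Q = 0.002144
Then remove 0.04815 M of L.
Step 2:
                    L           C
  Initial      0.2865     0.06216
  Change     0.003751   -0.005627
  Equil        0.2903     0.05653
  solve Keq expr → x = -0.001876; check Q = 0.002144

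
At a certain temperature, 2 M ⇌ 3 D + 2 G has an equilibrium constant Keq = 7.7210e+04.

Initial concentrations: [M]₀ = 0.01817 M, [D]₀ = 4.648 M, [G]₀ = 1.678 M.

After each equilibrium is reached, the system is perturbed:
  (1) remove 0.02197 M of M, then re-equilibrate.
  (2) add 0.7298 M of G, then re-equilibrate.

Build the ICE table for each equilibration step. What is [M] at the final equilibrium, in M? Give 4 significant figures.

[M]_eq = 0.0804 M

Q₀ = 8.5639e+05 vs Keq = 7.7210e+04 ⇒ Q>K, reverse
Step 1:
                    M           D           G
  Initial     0.01817       4.648       1.678
  Change      0.03978    -0.05966    -0.03978
  Equil       0.05795       4.588       1.638
  solve Keq expr → x = -0.01989; check Q = 7.7210e+04
Then remove 0.02197 M of M.
Step 2:
                    M           D           G
  Initial     0.03598       4.588       1.638
  Change      0.02066    -0.03099    -0.02066
  Equil       0.05664       4.557       1.618
  solve Keq expr → x = -0.01033; check Q = 7.7210e+04
Then add 0.7298 M of G.
Step 3:
                    M           D           G
  Initial     0.05664       4.557       2.347
  Change      0.02377    -0.03565    -0.02377
  Equil        0.0804       4.522       2.324
  solve Keq expr → x = -0.01188; check Q = 7.7210e+04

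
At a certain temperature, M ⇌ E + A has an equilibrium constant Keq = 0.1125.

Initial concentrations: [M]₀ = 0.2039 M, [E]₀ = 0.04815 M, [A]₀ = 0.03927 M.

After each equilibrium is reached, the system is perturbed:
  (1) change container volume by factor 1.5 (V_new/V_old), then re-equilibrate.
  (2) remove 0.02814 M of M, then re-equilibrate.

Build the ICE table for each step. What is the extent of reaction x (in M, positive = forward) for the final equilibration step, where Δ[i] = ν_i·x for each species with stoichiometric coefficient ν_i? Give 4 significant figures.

Q₀ = 0.009273 vs Keq = 0.1125 ⇒ Q<K, forward
Step 1:
                    M           E           A
  Initial      0.2039     0.04815     0.03927
  Change     -0.07622     0.07622     0.07622
  Equil        0.1277      0.1244      0.1155
  solve Keq expr → x = 0.07622; check Q = 0.1125
Then change container volume by factor 1.5 (V_new/V_old).
Step 2:
                    M           E           A
  Initial     0.08512     0.08291     0.07699
  Change     -0.01125     0.01125     0.01125
  Equil       0.07387     0.09417     0.08825
  solve Keq expr → x = 0.01125; check Q = 0.1125
Then remove 0.02814 M of M.
Step 3:
                    M           E           A
  Initial     0.04573     0.09417     0.08825
  Change      0.01116    -0.01116    -0.01116
  Equil       0.05688     0.08301     0.07709
  solve Keq expr → x = -0.01116; check Q = 0.1125

x = -0.01116 M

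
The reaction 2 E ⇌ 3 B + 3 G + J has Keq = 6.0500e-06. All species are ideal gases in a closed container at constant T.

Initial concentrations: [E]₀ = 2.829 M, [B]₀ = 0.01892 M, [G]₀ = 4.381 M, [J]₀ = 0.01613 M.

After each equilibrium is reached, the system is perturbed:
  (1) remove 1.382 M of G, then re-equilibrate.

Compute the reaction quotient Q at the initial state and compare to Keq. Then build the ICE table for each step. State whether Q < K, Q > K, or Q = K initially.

Q₀ = 1.1478e-06; Q < K (proceeds forward)

Q₀ = 1.1478e-06 vs Keq = 6.0500e-06 ⇒ Q<K, forward
Step 1:
                    E           B           G           J
  Initial       2.829     0.01892       4.381     0.01613
  Change     -0.00773      0.0116      0.0116    0.003865
  Equil         2.821     0.03052       4.393        0.02
  solve Keq expr → x = 0.003865; check Q = 6.0500e-06
Then remove 1.382 M of G.
Step 2:
                    E           B           G           J
  Initial       2.821     0.03052       3.011        0.02
  Change    -0.007526     0.01129     0.01129    0.003763
  Equil         2.814      0.0418       3.022     0.02376
  solve Keq expr → x = 0.003763; check Q = 6.0500e-06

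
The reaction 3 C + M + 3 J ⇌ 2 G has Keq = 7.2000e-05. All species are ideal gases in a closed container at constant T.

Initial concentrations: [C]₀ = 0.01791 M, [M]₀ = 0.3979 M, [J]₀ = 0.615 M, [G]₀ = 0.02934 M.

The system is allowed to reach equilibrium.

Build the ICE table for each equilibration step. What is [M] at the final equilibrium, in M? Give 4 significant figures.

[M]_eq = 0.4125 M

Q₀ = 1619 vs Keq = 7.2000e-05 ⇒ Q>K, reverse
Step 1:
                    C           M           J           G
  I           0.01791      0.3979       0.615     0.02934
  C           0.04394     0.01465     0.04394     -0.0293
  E           0.06185      0.4125      0.6589  4.4845e-05
  solve Keq expr → x = -0.01465; check Q = 7.2000e-05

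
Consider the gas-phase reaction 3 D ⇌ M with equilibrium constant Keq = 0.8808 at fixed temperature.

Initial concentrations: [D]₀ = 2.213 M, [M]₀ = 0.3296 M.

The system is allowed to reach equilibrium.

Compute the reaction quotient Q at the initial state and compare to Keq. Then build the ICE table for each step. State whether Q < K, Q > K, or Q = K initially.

Q₀ = 0.03041; Q < K (proceeds forward)

Q₀ = 0.03041 vs Keq = 0.8808 ⇒ Q<K, forward
Step 1:
                    D           M
  I             2.213      0.3296
  C            -1.265      0.4216
  E            0.9483      0.7512
  solve Keq expr → x = 0.4216; check Q = 0.8808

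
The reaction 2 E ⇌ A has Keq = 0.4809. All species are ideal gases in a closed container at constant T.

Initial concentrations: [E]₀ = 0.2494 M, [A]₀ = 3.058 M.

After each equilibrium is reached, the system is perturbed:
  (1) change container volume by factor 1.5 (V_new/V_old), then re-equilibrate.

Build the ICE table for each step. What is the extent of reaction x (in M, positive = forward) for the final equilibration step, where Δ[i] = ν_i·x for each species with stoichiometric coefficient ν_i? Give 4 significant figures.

x = -0.1204 M

Q₀ = 49.16 vs Keq = 0.4809 ⇒ Q>K, reverse
Step 1:
                  E         A
  I          0.2494     3.058
  C           1.855   -0.9277
  E           2.105      2.13
  solve Keq expr → x = -0.9277; check Q = 0.4809
Then change container volume by factor 1.5 (V_new/V_old).
Step 2:
                  E         A
  I           1.403      1.42
  C          0.2409   -0.1204
  E           1.644       1.3
  solve Keq expr → x = -0.1204; check Q = 0.4809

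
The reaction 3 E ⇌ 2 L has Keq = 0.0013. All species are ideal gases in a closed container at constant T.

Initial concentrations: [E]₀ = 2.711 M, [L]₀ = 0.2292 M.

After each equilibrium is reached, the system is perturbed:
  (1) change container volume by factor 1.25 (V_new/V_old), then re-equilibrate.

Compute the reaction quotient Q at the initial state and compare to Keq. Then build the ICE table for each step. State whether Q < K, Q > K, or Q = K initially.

Q₀ = 0.002637; Q > K (proceeds reverse)

Q₀ = 0.002637 vs Keq = 0.0013 ⇒ Q>K, reverse
Step 1:
                    E           L
  init          2.711      0.2292
  Δ           0.09024    -0.06016
  eq            2.801       0.169
  solve Keq expr → x = -0.03008; check Q = 0.0013
Then change container volume by factor 1.25 (V_new/V_old).
Step 2:
                    E           L
  init          2.241      0.1352
  Δ           0.01909    -0.01273
  eq             2.26      0.1225
  solve Keq expr → x = -0.006364; check Q = 0.0013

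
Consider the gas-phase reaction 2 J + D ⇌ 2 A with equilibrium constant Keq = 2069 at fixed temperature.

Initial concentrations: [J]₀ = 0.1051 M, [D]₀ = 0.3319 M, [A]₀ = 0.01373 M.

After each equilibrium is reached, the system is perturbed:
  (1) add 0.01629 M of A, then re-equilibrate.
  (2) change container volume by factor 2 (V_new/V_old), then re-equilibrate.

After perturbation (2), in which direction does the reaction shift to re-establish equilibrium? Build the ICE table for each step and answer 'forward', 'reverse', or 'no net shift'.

Q₀ = 0.05142 vs Keq = 2069 ⇒ Q<K, forward
Step 1:
                    J           D           A
  I            0.1051      0.3319     0.01373
  C           -0.1004    -0.05019      0.1004
  E          0.004726      0.2817      0.1141
  solve Keq expr → x = 0.05019; check Q = 2069
Then add 0.01629 M of A.
Step 2:
                    J           D           A
  I          0.004726      0.2817      0.1304
  C        6.4495e-04  3.2248e-04 -6.4495e-04
  E          0.005371       0.282      0.1297
  solve Keq expr → x = -3.2248e-04; check Q = 2069
Then change container volume by factor 2 (V_new/V_old).
Step 3:
                    J           D           A
  I          0.002686       0.141     0.06487
  C          0.001044  5.2219e-04   -0.001044
  E           0.00373      0.1415     0.06383
  solve Keq expr → x = -5.2219e-04; check Q = 2069

Direction: reverse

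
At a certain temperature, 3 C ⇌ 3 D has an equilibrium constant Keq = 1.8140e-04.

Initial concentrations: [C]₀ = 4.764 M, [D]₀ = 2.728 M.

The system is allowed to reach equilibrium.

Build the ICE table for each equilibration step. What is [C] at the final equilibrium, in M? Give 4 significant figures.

[C]_eq = 7.091 M

Q₀ = 0.1878 vs Keq = 1.8140e-04 ⇒ Q>K, reverse
Step 1:
                  C         D
  I           4.764     2.728
  C           2.327    -2.327
  E           7.091    0.4014
  solve Keq expr → x = -0.7755; check Q = 1.8140e-04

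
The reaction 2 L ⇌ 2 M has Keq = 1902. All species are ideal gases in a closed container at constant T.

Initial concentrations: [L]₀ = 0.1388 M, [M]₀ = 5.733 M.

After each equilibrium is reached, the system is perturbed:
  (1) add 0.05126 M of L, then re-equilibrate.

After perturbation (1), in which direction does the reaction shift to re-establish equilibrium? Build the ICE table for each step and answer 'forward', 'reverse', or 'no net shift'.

Direction: forward

Q₀ = 1706 vs Keq = 1902 ⇒ Q<K, forward
Step 1:
                  L         M
  Initial    0.1388     5.733
  Change   -0.00718   0.00718
  Equil      0.1316      5.74
  solve Keq expr → x = 0.00359; check Q = 1902
Then add 0.05126 M of L.
Step 2:
                  L         M
  Initial    0.1829      5.74
  Change   -0.05011   0.05011
  Equil      0.1328      5.79
  solve Keq expr → x = 0.02506; check Q = 1902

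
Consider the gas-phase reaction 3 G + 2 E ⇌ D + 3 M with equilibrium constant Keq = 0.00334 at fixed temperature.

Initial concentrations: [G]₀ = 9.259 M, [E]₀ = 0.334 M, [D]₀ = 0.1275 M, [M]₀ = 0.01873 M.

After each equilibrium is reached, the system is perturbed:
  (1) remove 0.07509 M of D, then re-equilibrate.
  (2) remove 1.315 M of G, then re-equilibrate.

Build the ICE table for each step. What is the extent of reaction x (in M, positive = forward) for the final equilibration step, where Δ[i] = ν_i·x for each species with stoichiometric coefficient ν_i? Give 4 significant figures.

Q₀ = 9.4610e-09 vs Keq = 0.00334 ⇒ Q<K, forward
Step 1:
                    G           E           D           M
  I             9.259       0.334      0.1275     0.01873
  C           -0.3778     -0.2518      0.1259      0.3778
  E             8.881     0.08216      0.2534      0.3965
  solve Keq expr → x = 0.1259; check Q = 0.00334
Then remove 0.07509 M of D.
Step 2:
                    G           E           D           M
  I             8.881     0.08216      0.1783      0.3965
  C          -0.01312   -0.008746    0.004373     0.01312
  E             8.868     0.07342      0.1827      0.4096
  solve Keq expr → x = 0.004373; check Q = 0.00334
Then remove 1.315 M of G.
Step 3:
                    G           E           D           M
  I             7.553     0.07342      0.1827      0.4096
  C           0.01813     0.01209   -0.006044    -0.01813
  E             7.571     0.08551      0.1767      0.3915
  solve Keq expr → x = -0.006044; check Q = 0.00334

x = -0.006044 M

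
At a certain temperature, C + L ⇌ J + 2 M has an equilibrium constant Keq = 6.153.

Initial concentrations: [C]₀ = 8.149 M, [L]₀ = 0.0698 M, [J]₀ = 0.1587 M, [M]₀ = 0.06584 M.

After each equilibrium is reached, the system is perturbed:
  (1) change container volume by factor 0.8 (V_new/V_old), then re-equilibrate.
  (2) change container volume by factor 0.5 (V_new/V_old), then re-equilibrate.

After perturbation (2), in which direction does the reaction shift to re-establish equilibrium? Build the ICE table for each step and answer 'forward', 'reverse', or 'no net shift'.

Direction: reverse

Q₀ = 0.001209 vs Keq = 6.153 ⇒ Q<K, forward
Step 1:
                  C         L         J         M
  I           8.149    0.0698    0.1587   0.06584
  C        -0.06961  -0.06961   0.06961    0.1392
  E           8.079 1.9310e-04    0.2283    0.2051
  solve Keq expr → x = 0.06961; check Q = 6.153
Then change container volume by factor 0.8 (V_new/V_old).
Step 2:
                  C         L         J         M
  I            10.1 2.4138e-04    0.2854    0.2563
  C       5.9997e-05 5.9997e-05 -5.9997e-05 -1.1999e-04
  E            10.1 3.0138e-04    0.2853    0.2562
  solve Keq expr → x = -5.9997e-05; check Q = 6.153
Then change container volume by factor 0.5 (V_new/V_old).
Step 3:
                  C         L         J         M
  I            20.2 6.0275e-04    0.5706    0.5124
  C       5.9586e-04 5.9586e-04 -5.9586e-04 -0.001192
  E            20.2  0.001199    0.5701    0.5112
  solve Keq expr → x = -5.9586e-04; check Q = 6.153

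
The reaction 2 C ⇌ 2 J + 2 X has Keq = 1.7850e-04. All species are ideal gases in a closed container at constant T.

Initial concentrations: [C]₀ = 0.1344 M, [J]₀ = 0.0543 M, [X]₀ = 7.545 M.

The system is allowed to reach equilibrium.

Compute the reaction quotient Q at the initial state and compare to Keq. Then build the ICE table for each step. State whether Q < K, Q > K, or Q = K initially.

Q₀ = 9.292 vs Keq = 1.7850e-04 ⇒ Q>K, reverse
Step 1:
                    C           J           X
  I            0.1344      0.0543       7.545
  C           0.05396    -0.05396    -0.05396
  E            0.1884  3.3595e-04       7.491
  solve Keq expr → x = -0.02698; check Q = 1.7850e-04

Q₀ = 9.292; Q > K (proceeds reverse)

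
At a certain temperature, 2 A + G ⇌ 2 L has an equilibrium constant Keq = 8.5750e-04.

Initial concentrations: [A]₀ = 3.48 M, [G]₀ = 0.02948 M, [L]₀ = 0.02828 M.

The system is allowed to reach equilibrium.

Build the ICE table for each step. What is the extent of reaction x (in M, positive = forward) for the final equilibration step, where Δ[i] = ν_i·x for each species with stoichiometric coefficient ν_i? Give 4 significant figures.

x = -0.004695 M

Q₀ = 0.00224 vs Keq = 8.5750e-04 ⇒ Q>K, reverse
Step 1:
                  A         G         L
  I            3.48   0.02948   0.02828
  C         0.00939  0.004695  -0.00939
  E           3.489   0.03418   0.01889
  solve Keq expr → x = -0.004695; check Q = 8.5750e-04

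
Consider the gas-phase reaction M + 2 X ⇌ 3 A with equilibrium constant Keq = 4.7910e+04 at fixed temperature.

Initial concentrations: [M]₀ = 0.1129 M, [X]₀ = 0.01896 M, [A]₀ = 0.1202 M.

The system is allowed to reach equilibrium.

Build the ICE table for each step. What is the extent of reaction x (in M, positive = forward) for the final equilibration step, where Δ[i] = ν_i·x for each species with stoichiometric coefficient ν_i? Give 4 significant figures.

x = 0.009079 M

Q₀ = 42.79 vs Keq = 4.7910e+04 ⇒ Q<K, forward
Step 1:
                   M          X          A
  Initial     0.1129    0.01896     0.1202
  Change   -0.009079   -0.01816    0.02724
  Equil       0.1038 8.0269e-04     0.1474
  solve Keq expr → x = 0.009079; check Q = 4.7910e+04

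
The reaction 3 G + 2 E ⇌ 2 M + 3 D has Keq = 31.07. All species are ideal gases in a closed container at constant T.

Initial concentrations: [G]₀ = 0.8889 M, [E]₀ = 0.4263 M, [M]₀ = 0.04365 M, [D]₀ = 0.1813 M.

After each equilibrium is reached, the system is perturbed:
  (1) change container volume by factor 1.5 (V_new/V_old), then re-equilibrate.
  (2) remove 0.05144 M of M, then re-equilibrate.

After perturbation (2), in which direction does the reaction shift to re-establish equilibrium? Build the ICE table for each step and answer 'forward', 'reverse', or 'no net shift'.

Q₀ = 8.8955e-05 vs Keq = 31.07 ⇒ Q<K, forward
Step 1:
                  G         E         M         D
  I          0.8889    0.4263   0.04365    0.1813
  C          -0.463   -0.3087    0.3087     0.463
  E          0.4259    0.1176    0.3523    0.6443
  solve Keq expr → x = 0.1543; check Q = 31.07
Then change container volume by factor 1.5 (V_new/V_old).
Step 2:
                  G         E         M         D
  I          0.2839   0.07841    0.2349    0.4295
  C               0         0         0         0
  E          0.2839   0.07841    0.2349    0.4295
  solve Keq expr → x = 0; check Q = 31.07
Then remove 0.05144 M of M.
Step 3:
                  G         E         M         D
  I          0.2839   0.07841    0.1834    0.4295
  C        -0.01158 -0.007719  0.007719   0.01158
  E          0.2723    0.0707    0.1912    0.4411
  solve Keq expr → x = 0.003859; check Q = 31.07

Direction: forward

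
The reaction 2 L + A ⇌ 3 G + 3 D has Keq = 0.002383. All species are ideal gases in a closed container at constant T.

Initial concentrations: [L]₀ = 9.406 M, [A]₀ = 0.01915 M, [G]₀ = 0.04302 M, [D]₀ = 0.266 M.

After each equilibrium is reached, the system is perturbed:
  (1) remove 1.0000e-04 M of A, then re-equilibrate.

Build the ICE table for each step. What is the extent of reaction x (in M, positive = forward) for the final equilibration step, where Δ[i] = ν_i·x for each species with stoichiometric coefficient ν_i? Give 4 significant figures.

x = -9.8139e-05 M

Q₀ = 8.8446e-07 vs Keq = 0.002383 ⇒ Q<K, forward
Step 1:
                   L          A          G          D
  I            9.406    0.01915    0.04302      0.266
  C         -0.03798   -0.01899    0.05697    0.05697
  E            9.368 1.6102e-04    0.09999      0.323
  solve Keq expr → x = 0.01899; check Q = 0.002383
Then remove 1.0000e-04 M of A.
Step 2:
                   L          A          G          D
  I            9.368 6.1022e-05    0.09999      0.323
  C       1.9628e-04 9.8139e-05 -2.9442e-04 -2.9442e-04
  E            9.368 1.5916e-04    0.09969     0.3227
  solve Keq expr → x = -9.8139e-05; check Q = 0.002383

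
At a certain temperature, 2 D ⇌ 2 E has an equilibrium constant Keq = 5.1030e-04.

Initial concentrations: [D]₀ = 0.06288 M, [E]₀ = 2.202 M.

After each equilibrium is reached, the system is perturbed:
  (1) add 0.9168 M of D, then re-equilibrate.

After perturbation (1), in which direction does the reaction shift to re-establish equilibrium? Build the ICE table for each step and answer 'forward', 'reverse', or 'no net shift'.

Q₀ = 1226 vs Keq = 5.1030e-04 ⇒ Q>K, reverse
Step 1:
                  D         E
  Initial   0.06288     2.202
  Change      2.152    -2.152
  Equil       2.215   0.05003
  solve Keq expr → x = -1.076; check Q = 5.1030e-04
Then add 0.9168 M of D.
Step 2:
                  D         E
  Initial     3.132   0.05003
  Change   -0.02025   0.02025
  Equil       3.111   0.07029
  solve Keq expr → x = 0.01013; check Q = 5.1030e-04

Direction: forward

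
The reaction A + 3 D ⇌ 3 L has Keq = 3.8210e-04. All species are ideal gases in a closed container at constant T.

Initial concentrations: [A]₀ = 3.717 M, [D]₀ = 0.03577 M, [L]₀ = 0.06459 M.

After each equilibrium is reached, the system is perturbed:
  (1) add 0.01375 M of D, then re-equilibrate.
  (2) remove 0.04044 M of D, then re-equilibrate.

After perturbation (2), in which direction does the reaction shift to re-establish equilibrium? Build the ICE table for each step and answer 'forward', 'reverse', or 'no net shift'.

Direction: reverse

Q₀ = 1.584 vs Keq = 3.8210e-04 ⇒ Q>K, reverse
Step 1:
                   A          D          L
  I            3.717    0.03577    0.06459
  C          0.01814    0.05443   -0.05443
  E            3.735     0.0902    0.01016
  solve Keq expr → x = -0.01814; check Q = 3.8210e-04
Then add 0.01375 M of D.
Step 2:
                   A          D          L
  I            3.735      0.104    0.01016
  C       -4.6367e-04  -0.001391   0.001391
  E            3.735     0.1026    0.01155
  solve Keq expr → x = 4.6367e-04; check Q = 3.8210e-04
Then remove 0.04044 M of D.
Step 3:
                   A          D          L
  I            3.735    0.06212    0.01155
  C         0.001364   0.004091  -0.004091
  E            3.736    0.06621   0.007456
  solve Keq expr → x = -0.001364; check Q = 3.8210e-04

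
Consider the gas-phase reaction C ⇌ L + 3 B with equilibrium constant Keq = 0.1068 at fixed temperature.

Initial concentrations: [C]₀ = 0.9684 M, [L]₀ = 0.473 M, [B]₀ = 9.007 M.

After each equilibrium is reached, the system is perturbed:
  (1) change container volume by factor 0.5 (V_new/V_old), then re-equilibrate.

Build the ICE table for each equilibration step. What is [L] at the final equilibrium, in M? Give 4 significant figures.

Q₀ = 356.9 vs Keq = 0.1068 ⇒ Q>K, reverse
Step 1:
                   C          L          B
  init        0.9684      0.473      9.007
  Δ           0.4726    -0.4726     -1.418
  eq           1.441 3.5212e-04      7.589
  solve Keq expr → x = -0.4726; check Q = 0.1068
Then change container volume by factor 0.5 (V_new/V_old).
Step 2:
                   C          L          B
  init         2.882 7.0423e-04      15.18
  Δ       6.1615e-04 -6.1615e-04  -0.001848
  eq           2.883 8.8080e-05      15.18
  solve Keq expr → x = -6.1615e-04; check Q = 0.1068

[L]_eq = 8.8080e-05 M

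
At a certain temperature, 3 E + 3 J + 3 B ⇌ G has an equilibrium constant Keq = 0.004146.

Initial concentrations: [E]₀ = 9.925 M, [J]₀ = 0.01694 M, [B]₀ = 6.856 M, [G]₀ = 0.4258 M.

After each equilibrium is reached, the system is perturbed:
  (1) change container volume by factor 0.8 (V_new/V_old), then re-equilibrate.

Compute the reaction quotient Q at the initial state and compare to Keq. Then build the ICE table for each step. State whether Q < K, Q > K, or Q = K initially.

Q₀ = 0.278 vs Keq = 0.004146 ⇒ Q>K, reverse
Step 1:
                  E         J         B         G
  init        9.925   0.01694     6.856    0.4258
  Δ         0.05014   0.05014   0.05014  -0.01671
  eq          9.975   0.06708     6.906    0.4091
  solve Keq expr → x = -0.01671; check Q = 0.004146
Then change container volume by factor 0.8 (V_new/V_old).
Step 2:
                  E         J         B         G
  init        12.47   0.08385     8.633    0.5114
  Δ         -0.0369   -0.0369   -0.0369    0.0123
  eq          12.43   0.04695     8.596    0.5237
  solve Keq expr → x = 0.0123; check Q = 0.004146

Q₀ = 0.278; Q > K (proceeds reverse)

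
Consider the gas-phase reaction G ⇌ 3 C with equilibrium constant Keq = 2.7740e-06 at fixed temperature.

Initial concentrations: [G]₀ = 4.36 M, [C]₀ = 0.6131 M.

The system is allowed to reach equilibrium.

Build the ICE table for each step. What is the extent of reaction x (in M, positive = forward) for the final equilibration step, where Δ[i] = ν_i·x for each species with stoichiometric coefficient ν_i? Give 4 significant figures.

x = -0.1966 M

Q₀ = 0.05286 vs Keq = 2.7740e-06 ⇒ Q>K, reverse
Step 1:
                    G           C
  I              4.36      0.6131
  C            0.1966     -0.5898
  E             4.557     0.02329
  solve Keq expr → x = -0.1966; check Q = 2.7740e-06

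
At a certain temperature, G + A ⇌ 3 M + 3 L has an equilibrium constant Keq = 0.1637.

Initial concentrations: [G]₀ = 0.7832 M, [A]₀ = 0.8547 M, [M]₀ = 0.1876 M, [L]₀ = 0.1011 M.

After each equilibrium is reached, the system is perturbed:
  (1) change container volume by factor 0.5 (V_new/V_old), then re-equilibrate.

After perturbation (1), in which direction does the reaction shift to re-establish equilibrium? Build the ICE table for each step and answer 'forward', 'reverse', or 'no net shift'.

Q₀ = 1.0192e-05 vs Keq = 0.1637 ⇒ Q<K, forward
Step 1:
                   G          A          M          L
  I           0.7832     0.8547     0.1876     0.1011
  C          -0.1661    -0.1661     0.4984     0.4984
  E           0.6171     0.6886      0.686     0.5995
  solve Keq expr → x = 0.1661; check Q = 0.1637
Then change container volume by factor 0.5 (V_new/V_old).
Step 2:
                   G          A          M          L
  I            1.234      1.377      1.372      1.199
  C           0.1479     0.1479    -0.4436    -0.4436
  E            1.382      1.525     0.9284     0.7554
  solve Keq expr → x = -0.1479; check Q = 0.1637

Direction: reverse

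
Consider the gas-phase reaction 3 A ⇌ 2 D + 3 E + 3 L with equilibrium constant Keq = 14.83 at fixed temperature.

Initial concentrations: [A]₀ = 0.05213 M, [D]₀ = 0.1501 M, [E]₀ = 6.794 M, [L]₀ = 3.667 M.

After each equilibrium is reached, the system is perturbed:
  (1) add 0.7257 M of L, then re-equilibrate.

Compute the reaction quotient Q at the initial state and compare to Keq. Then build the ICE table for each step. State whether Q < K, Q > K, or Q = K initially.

Q₀ = 2.4593e+06 vs Keq = 14.83 ⇒ Q>K, reverse
Step 1:
                   A          D          E          L
  I          0.05213     0.1501      6.794      3.667
  C           0.2177    -0.1451    -0.2177    -0.2177
  E           0.2698   0.004995      6.576      3.449
  solve Keq expr → x = -0.07255; check Q = 14.83
Then add 0.7257 M of L.
Step 2:
                   A          D          E          L
  I           0.2698   0.004995      6.576      4.175
  C         0.001803  -0.001202  -0.001803  -0.001803
  E           0.2716   0.003793      6.575      4.173
  solve Keq expr → x = -6.0113e-04; check Q = 14.83

Q₀ = 2.4593e+06; Q > K (proceeds reverse)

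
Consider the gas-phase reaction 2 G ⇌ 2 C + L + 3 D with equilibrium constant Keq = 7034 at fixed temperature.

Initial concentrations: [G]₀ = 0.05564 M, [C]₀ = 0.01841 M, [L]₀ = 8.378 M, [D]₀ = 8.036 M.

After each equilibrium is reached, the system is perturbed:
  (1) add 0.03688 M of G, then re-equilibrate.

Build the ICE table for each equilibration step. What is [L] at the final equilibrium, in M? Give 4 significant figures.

Q₀ = 476 vs Keq = 7034 ⇒ Q<K, forward
Step 1:
                   G          C          L          D
  I          0.05564    0.01841      8.378      8.036
  C         -0.02292    0.02292    0.01146    0.03438
  E          0.03272    0.04133      8.389       8.07
  solve Keq expr → x = 0.01146; check Q = 7034
Then add 0.03688 M of G.
Step 2:
                   G          C          L          D
  I           0.0696    0.04133      8.389       8.07
  C         -0.02041    0.02041    0.01021    0.03062
  E          0.04919    0.06174        8.4      8.101
  solve Keq expr → x = 0.01021; check Q = 7034

[L]_eq = 8.4 M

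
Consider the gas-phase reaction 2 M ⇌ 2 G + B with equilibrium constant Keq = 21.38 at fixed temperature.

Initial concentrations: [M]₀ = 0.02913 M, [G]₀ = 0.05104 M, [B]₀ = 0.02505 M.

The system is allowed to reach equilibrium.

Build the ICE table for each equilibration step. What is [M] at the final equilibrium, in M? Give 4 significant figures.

Q₀ = 0.0769 vs Keq = 21.38 ⇒ Q<K, forward
Step 1:
                    M           G           B
  init        0.02913     0.05104     0.02505
  Δ          -0.02589     0.02589     0.01294
  eq         0.003243     0.07693     0.03799
  solve Keq expr → x = 0.01294; check Q = 21.38

[M]_eq = 0.003243 M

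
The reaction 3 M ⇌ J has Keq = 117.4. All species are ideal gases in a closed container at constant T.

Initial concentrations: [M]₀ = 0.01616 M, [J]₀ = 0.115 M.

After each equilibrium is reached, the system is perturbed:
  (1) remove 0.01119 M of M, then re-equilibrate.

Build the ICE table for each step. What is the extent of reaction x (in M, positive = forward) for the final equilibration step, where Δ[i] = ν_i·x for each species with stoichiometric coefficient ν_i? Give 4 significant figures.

x = -0.003347 M

Q₀ = 2.7250e+04 vs Keq = 117.4 ⇒ Q>K, reverse
Step 1:
                   M          J
  I          0.01616      0.115
  C          0.07533   -0.02511
  E          0.09149    0.08989
  solve Keq expr → x = -0.02511; check Q = 117.4
Then remove 0.01119 M of M.
Step 2:
                   M          J
  I           0.0803    0.08989
  C          0.01004  -0.003347
  E          0.09034    0.08654
  solve Keq expr → x = -0.003347; check Q = 117.4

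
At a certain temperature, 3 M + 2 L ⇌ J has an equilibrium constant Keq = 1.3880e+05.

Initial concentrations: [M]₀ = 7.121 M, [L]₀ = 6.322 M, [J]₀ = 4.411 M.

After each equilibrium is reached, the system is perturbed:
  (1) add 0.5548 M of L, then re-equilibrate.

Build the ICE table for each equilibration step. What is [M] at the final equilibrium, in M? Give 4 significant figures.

Q₀ = 3.0564e-04 vs Keq = 1.3880e+05 ⇒ Q<K, forward
Step 1:
                    M           L           J
  I             7.121       6.322       4.411
  C            -7.094      -4.729       2.365
  E            0.0268       1.593       6.776
  solve Keq expr → x = 2.365; check Q = 1.3880e+05
Then add 0.5548 M of L.
Step 2:
                    M           L           J
  I            0.0268       2.147       6.776
  C         -0.004818   -0.003212    0.001606
  E           0.02198       2.144       6.777
  solve Keq expr → x = 0.001606; check Q = 1.3880e+05

[M]_eq = 0.02198 M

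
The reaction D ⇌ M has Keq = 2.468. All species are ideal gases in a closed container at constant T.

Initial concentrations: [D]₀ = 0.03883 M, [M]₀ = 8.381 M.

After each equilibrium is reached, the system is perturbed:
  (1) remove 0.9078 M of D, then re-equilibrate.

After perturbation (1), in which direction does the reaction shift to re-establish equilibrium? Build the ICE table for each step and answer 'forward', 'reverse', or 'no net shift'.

Q₀ = 215.8 vs Keq = 2.468 ⇒ Q>K, reverse
Step 1:
                   D          M
  I          0.03883      8.381
  C            2.389     -2.389
  E            2.428      5.992
  solve Keq expr → x = -2.389; check Q = 2.468
Then remove 0.9078 M of D.
Step 2:
                   D          M
  I             1.52      5.992
  C            0.646     -0.646
  E            2.166      5.346
  solve Keq expr → x = -0.646; check Q = 2.468

Direction: reverse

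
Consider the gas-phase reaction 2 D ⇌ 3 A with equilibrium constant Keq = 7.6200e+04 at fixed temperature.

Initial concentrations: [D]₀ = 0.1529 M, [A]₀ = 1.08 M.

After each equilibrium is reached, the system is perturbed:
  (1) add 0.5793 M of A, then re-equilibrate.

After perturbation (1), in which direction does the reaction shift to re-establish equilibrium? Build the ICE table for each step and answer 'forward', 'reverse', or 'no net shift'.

Q₀ = 53.88 vs Keq = 7.6200e+04 ⇒ Q<K, forward
Step 1:
                    D           A
  I            0.1529        1.08
  C           -0.1475      0.2213
  E          0.005378       1.301
  solve Keq expr → x = 0.07376; check Q = 7.6200e+04
Then add 0.5793 M of A.
Step 2:
                    D           A
  I          0.005378       1.881
  C          0.003921   -0.005882
  E          0.009299       1.875
  solve Keq expr → x = -0.001961; check Q = 7.6200e+04

Direction: reverse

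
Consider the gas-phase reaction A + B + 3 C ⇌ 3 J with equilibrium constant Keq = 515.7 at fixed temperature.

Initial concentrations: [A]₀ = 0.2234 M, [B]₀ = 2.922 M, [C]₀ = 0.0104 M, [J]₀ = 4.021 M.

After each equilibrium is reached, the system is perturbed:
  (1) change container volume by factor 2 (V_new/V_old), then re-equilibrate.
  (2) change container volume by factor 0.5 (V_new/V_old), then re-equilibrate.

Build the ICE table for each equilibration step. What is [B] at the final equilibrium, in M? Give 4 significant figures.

Q₀ = 8.8540e+07 vs Keq = 515.7 ⇒ Q>K, reverse
Step 1:
                   A          B          C          J
  init        0.2234      2.922     0.0104      4.021
  Δ           0.1408     0.1408     0.4223    -0.4223
  eq          0.3642      3.063     0.4327      3.599
  solve Keq expr → x = -0.1408; check Q = 515.7
Then change container volume by factor 2 (V_new/V_old).
Step 2:
                   A          B          C          J
  init        0.1821      1.531     0.2164      1.799
  Δ          0.03043    0.03043    0.09128   -0.09128
  eq          0.2125      1.562     0.3076      1.708
  solve Keq expr → x = -0.03043; check Q = 515.7
Then change container volume by factor 0.5 (V_new/V_old).
Step 3:
                   A          B          C          J
  init         0.425      3.124     0.6153      3.416
  Δ         -0.06085   -0.06085    -0.1826     0.1826
  eq          0.3642      3.063     0.4327      3.599
  solve Keq expr → x = 0.06085; check Q = 515.7

[B]_eq = 3.063 M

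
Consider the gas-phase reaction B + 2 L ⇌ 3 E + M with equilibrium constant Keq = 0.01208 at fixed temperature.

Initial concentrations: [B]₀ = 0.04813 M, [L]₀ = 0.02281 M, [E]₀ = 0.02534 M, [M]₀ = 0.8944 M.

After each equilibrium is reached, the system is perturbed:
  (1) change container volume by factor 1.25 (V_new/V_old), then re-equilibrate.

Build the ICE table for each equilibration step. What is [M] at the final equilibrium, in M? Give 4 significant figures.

[M]_eq = 0.7114 M

Q₀ = 0.5811 vs Keq = 0.01208 ⇒ Q>K, reverse
Step 1:
                    B           L           E           M
  init        0.04813     0.02281     0.02534      0.8944
  Δ          0.005334     0.01067      -0.016   -0.005334
  eq          0.05346     0.03348    0.009338      0.8891
  solve Keq expr → x = -0.005334; check Q = 0.01208
Then change container volume by factor 1.25 (V_new/V_old).
Step 2:
                    B           L           E           M
  init        0.04277     0.02678     0.00747      0.7113
  Δ       -1.6635e-04 -3.3271e-04  4.9906e-04  1.6635e-04
  eq           0.0426     0.02645    0.007969      0.7114
  solve Keq expr → x = 1.6635e-04; check Q = 0.01208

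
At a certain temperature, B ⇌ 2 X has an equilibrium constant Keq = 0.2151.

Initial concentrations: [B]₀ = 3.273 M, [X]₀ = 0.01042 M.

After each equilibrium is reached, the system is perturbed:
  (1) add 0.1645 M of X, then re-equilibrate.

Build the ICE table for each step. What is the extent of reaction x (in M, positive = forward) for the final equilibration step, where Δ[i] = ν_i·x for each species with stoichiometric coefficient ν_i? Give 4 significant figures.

x = -0.07703 M

Q₀ = 3.3173e-05 vs Keq = 0.2151 ⇒ Q<K, forward
Step 1:
                   B          X
  I            3.273    0.01042
  C          -0.3886     0.7773
  E            2.884     0.7877
  solve Keq expr → x = 0.3886; check Q = 0.2151
Then add 0.1645 M of X.
Step 2:
                   B          X
  I            2.884     0.9522
  C          0.07703    -0.1541
  E            2.961     0.7981
  solve Keq expr → x = -0.07703; check Q = 0.2151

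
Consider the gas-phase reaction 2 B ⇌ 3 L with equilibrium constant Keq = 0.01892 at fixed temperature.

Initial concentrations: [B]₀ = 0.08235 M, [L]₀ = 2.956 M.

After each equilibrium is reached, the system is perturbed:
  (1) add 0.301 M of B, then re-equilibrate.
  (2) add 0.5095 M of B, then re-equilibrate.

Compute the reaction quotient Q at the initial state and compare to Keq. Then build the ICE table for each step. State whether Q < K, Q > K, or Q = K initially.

Q₀ = 3809; Q > K (proceeds reverse)

Q₀ = 3809 vs Keq = 0.01892 ⇒ Q>K, reverse
Step 1:
                  B         L
  init      0.08235     2.956
  Δ           1.709    -2.563
  eq          1.791     0.393
  solve Keq expr → x = -0.8543; check Q = 0.01892
Then add 0.301 M of B.
Step 2:
                  B         L
  init        2.092     0.393
  Δ        -0.02616   0.03924
  eq          2.066    0.4322
  solve Keq expr → x = 0.01308; check Q = 0.01892
Then add 0.5095 M of B.
Step 3:
                  B         L
  init        2.575    0.4322
  Δ        -0.04198   0.06297
  eq          2.533    0.4952
  solve Keq expr → x = 0.02099; check Q = 0.01892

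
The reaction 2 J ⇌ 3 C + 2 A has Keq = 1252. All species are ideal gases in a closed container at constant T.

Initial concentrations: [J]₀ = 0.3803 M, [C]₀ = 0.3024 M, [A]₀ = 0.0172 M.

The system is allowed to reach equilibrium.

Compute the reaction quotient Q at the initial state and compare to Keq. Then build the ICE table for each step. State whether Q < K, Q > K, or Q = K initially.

Q₀ = 5.6565e-05; Q < K (proceeds forward)

Q₀ = 5.6565e-05 vs Keq = 1252 ⇒ Q<K, forward
Step 1:
                   J          C          A
  init        0.3803     0.3024     0.0172
  Δ          -0.3715     0.5573     0.3715
  eq        0.008758     0.8597     0.3887
  solve Keq expr → x = 0.1858; check Q = 1252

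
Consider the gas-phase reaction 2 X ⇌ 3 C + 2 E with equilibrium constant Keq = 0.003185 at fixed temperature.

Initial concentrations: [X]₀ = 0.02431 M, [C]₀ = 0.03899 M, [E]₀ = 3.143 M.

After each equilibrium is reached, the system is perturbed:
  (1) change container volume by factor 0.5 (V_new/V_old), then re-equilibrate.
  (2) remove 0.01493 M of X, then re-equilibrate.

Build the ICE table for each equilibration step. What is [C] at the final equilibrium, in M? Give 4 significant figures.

Q₀ = 0.9908 vs Keq = 0.003185 ⇒ Q>K, reverse
Step 1:
                   X          C          E
  I          0.02431    0.03899      3.143
  C          0.02022   -0.03034   -0.02022
  E          0.04453   0.008653      3.123
  solve Keq expr → x = -0.01011; check Q = 0.003185
Then change container volume by factor 0.5 (V_new/V_old).
Step 2:
                   X          C          E
  I          0.08907    0.01731      6.246
  C         0.005529  -0.008293  -0.005529
  E           0.0946   0.009012       6.24
  solve Keq expr → x = -0.002764; check Q = 0.003185
Then remove 0.01493 M of X.
Step 3:
                   X          C          E
  I          0.07967   0.009012       6.24
  C       6.2187e-04 -9.3281e-04 -6.2187e-04
  E          0.08029   0.008079      6.239
  solve Keq expr → x = -3.1094e-04; check Q = 0.003185

[C]_eq = 0.008079 M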